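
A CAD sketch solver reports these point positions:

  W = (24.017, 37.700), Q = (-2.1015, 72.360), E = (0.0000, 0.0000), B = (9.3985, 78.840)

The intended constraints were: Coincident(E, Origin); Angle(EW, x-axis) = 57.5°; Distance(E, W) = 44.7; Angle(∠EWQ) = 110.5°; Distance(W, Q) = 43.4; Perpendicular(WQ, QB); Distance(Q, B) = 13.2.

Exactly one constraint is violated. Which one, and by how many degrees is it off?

Perpendicular(WQ, QB) — off by 7.60°.

E = (0.00, 0.00) ✓; EW at 57.50° ✓; |EW| = 44.70 ✓; ∠EWQ = 110.5° ✓; |WQ| = 43.40 ✓; ∠(WQ, QB) = 97.60° ✗; |QB| = 13.20 ✓.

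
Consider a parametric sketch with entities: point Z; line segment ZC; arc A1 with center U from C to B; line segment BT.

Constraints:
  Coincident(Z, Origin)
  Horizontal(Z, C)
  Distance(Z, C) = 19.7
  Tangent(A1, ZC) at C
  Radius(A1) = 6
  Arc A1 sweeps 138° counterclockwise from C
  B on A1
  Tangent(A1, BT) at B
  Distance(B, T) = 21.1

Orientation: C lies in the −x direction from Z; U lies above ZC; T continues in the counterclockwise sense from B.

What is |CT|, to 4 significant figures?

27.21

On A1, C sits at bearing -90° from U; a 138° counterclockwise sweep puts B at bearing 48°, so B = U + 6.0·(cos 48°, sin 48°) = (-15.69, 10.46). Tangency of A1 to BT means the radius UB is perpendicular to BT, so BT runs along (−sin 48°, cos 48°); with |BT| = 21.1, T = (-31.37, 24.58). Then |CT| = |T − C| = 27.21.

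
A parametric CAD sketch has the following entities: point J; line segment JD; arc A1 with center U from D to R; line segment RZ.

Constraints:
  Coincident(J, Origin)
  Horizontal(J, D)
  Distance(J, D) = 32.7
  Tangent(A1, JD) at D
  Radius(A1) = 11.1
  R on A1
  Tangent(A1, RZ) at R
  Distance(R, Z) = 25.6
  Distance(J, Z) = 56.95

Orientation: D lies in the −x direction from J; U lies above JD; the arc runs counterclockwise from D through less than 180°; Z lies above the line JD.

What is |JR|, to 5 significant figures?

31.444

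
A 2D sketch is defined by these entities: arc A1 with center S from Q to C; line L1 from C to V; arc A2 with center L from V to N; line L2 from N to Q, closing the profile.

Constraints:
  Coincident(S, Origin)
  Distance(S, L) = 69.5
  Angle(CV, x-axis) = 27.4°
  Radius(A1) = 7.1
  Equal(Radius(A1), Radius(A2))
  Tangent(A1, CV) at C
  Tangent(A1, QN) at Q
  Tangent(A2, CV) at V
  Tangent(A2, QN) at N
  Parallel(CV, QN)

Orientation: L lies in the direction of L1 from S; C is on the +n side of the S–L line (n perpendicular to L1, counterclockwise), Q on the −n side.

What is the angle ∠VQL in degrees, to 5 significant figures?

5.7145°

The slot axis is L1's direction at 27.4°, so u = (cos 27.4°, sin 27.4°) = (0.88782, 0.46020) and n = (−sin 27.4°, cos 27.4°) = (-0.46020, 0.88782). S is at the origin and L lies 69.5 along u from S, so L = 69.5·u = (61.703, 31.984). Tangency of A1 to both parallel lines with radius 7.1 puts C and Q at S ± 7.1·n: C = (-3.2674, 6.3035), Q = (3.2674, -6.3035). Equal radii place V and N the same way about L: V = L + 7.1·n = (58.436, 38.287), N = L − 7.1·n = (64.971, 25.680). Then cos ∠VQL = QV·QL / (|QV||QL|), giving 5.7145°.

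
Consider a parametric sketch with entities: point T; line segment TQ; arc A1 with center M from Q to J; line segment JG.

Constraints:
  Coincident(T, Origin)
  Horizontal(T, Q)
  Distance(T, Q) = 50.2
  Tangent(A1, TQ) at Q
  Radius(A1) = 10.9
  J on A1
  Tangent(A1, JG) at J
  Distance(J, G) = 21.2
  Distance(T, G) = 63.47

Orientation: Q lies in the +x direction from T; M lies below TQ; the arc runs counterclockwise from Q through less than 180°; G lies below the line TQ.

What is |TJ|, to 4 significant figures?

44.62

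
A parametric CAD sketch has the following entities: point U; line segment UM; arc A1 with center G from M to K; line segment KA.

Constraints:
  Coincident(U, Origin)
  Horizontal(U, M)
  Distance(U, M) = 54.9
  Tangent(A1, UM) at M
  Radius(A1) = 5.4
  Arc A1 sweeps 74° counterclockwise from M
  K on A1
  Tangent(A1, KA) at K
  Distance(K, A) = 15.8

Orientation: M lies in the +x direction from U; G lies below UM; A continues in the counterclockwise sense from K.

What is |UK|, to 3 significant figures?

49.9

U is at the origin; UM is horizontal with |UM| = 54.9 and M on the +x side, so M = (54.9, 0.00). Since A1 is tangent to UM there, GM ⟂ UM, so G = M + (0, -5.4) = (54.9, -5.40). On A1, M sits at bearing 90° from G; a 74° counterclockwise sweep puts K at bearing 164°, so K = G + 5.4·(cos 164°, sin 164°) = (49.7, -3.91). Then |UK| = |K − U| = 49.9.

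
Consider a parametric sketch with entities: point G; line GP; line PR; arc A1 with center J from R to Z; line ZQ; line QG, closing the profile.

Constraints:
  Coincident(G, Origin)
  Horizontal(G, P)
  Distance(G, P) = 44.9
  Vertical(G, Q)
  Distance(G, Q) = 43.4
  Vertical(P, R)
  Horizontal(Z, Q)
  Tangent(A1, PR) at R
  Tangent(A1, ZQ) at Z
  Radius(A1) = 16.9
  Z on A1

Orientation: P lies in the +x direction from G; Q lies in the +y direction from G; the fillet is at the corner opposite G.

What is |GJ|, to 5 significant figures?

38.552

G is at the origin; GP is horizontal with |GP| = 44.9 and P on the +x side, so P = (44.900, 0.0000). GQ is vertical with |GQ| = 43.4 and Q on the +y side, so Q = (0.0000, 43.400). The virtual corner opposite G is at (44.900, 43.400). Tangency of A1 to PR means the radius JR is perpendicular to PR and the tangent condition forces JZ to be normal to ZQ, with radius 16.9, so the center J sits 16.9 in from both sides at J = (28.000, 26.500). Then |GJ| = |J − G| = 38.552.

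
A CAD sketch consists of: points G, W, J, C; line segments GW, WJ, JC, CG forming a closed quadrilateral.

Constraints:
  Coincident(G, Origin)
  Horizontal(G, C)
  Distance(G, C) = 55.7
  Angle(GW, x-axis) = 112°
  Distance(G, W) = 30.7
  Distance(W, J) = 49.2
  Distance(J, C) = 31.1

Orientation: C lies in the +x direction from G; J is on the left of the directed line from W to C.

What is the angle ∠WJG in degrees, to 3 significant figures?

37.6°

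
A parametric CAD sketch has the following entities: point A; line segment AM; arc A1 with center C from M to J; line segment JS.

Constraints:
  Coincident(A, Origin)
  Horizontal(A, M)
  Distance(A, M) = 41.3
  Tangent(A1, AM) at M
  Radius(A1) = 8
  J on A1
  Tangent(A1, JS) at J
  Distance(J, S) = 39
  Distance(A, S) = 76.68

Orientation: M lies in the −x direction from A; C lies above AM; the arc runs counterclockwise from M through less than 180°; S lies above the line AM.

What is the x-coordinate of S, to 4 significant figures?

-65.79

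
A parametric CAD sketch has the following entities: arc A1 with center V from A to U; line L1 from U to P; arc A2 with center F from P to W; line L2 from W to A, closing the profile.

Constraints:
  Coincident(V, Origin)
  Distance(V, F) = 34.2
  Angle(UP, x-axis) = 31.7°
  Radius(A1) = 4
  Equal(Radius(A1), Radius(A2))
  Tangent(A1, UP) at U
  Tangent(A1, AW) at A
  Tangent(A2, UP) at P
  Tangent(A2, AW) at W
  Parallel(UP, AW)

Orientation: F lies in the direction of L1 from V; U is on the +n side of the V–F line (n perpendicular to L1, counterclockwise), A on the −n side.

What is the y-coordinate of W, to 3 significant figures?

14.6

The slot axis is L1's direction at 31.7°, so u = (cos 31.7°, sin 31.7°) = (0.851, 0.525) and n = (−sin 31.7°, cos 31.7°) = (-0.525, 0.851). V is at the origin and F lies 34.2 along u from V, so F = 34.2·u = (29.1, 18.0). Tangency of A1 to both parallel lines with radius 4.0 puts U and A at V ± 4.0·n: U = (-2.10, 3.40), A = (2.10, -3.40). Equal radii place P and W the same way about F: P = F + 4.0·n = (27.0, 21.4), W = F − 4.0·n = (31.2, 14.6). So W.y = 14.6.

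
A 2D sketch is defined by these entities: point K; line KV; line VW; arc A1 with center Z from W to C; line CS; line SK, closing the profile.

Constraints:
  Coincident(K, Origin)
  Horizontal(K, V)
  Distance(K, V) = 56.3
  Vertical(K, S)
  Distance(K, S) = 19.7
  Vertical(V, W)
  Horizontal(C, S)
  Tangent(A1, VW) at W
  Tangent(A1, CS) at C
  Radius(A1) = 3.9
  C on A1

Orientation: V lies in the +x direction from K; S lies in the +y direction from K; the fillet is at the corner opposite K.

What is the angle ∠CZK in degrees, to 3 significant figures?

107°

K is at the origin; KV is horizontal with |KV| = 56.3 and V on the +x side, so V = (56.3, 0.00). K and S share the same x with |KS| = 19.7 and S on the +y side, so S = (0.00, 19.7). The virtual corner opposite K is at (56.3, 19.7). A1 meets VW tangentially, so ZW is at right angles to VW and the tangent condition forces ZC to be normal to CS, with radius 3.9, so the center Z sits 3.9 in from both sides at Z = (52.4, 15.8). That places the tangent points at W = (56.3, 15.8) on VW and C = (52.4, 19.7) on CS. Then cos ∠CZK = ZC·ZK / (|ZC||ZK|), giving 107°.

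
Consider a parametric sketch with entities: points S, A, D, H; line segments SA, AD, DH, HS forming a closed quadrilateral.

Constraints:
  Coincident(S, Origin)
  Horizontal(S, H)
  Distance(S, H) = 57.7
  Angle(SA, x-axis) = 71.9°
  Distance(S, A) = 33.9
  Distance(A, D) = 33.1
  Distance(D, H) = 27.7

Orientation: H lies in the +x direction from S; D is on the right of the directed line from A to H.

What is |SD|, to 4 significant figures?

31.21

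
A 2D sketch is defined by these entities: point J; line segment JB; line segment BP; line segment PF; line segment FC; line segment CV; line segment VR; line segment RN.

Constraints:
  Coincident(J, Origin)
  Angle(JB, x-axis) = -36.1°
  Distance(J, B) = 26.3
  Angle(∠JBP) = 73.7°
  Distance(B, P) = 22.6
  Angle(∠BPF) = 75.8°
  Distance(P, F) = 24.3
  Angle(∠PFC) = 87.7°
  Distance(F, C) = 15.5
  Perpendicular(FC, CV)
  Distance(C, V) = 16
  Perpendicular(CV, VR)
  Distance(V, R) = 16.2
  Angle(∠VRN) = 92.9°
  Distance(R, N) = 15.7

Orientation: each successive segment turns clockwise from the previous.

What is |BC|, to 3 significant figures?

19.2

J is at the origin; JB runs at -36.1° with length 26.3, so B = (21.3, -15.5). ∠JBP = 73.7° gives BP at -142° from the x-axis; with |BP| = 22.6, P = (3.34, -29.3). ∠BPF = 75.8° gives PF at 113° from the x-axis; with |PF| = 24.3, F = (-6.31, -6.98). ∠PFC = 87.7° gives FC at 21.1° from the x-axis; with |FC| = 15.5, C = (8.15, -1.40). Then |BC| = |C − B| = 19.2.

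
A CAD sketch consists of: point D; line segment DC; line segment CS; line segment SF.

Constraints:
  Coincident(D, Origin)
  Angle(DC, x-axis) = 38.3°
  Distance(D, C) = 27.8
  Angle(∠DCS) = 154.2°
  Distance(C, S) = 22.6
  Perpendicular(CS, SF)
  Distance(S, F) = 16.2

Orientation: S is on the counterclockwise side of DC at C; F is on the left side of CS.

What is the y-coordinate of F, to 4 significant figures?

44.64

D is at the origin; DC runs at 38.3° with length 27.8, so C = 27.8·(cos 38.3°, sin 38.3°) = (21.82, 17.23). ∠DCS = 154.2°, so CS runs at 38.3° + (180° − 154.2°) = 64.10° from the x-axis; with |CS| = 22.6, S = C + 22.6·(cos 64.10°, sin 64.10°) = (31.69, 37.56). The perpendicularity gives SF at right angles to CS; with |SF| = 16.2 on the left of CS, F = S + 16.2·(-0.8996, 0.4368) = (17.12, 44.64). So F.y = 44.64.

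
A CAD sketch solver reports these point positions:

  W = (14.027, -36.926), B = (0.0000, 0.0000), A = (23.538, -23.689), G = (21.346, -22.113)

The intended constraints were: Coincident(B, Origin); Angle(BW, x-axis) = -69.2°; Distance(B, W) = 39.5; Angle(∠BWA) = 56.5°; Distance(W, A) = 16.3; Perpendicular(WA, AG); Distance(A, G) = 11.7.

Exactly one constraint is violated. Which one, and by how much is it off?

Distance(A, G) = 11.7 — off by 9.00.

B = (0.00, 0.00) ✓; BW at -69.20° ✓; |BW| = 39.50 ✓; ∠BWA = 56.50° ✓; |WA| = 16.30 ✓; ∠(WA, AG) = 89.98° ✓; |AG| = 2.700 ✗.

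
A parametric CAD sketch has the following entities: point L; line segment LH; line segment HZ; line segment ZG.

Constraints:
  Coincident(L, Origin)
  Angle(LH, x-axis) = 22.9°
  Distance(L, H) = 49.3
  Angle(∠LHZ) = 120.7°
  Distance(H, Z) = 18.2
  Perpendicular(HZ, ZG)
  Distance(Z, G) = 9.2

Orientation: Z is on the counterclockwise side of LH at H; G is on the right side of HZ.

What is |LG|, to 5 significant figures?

67.398

L is at the origin; LH runs at 22.9° with length 49.3, so H = 49.3·(cos 22.9°, sin 22.9°) = (45.414, 19.184). ∠LHZ = 120.7°, so HZ runs at 22.9° + (180° − 120.7°) = 82.200° from the x-axis; with |HZ| = 18.2, Z = H + 18.2·(cos 82.200°, sin 82.200°) = (47.884, 37.215). The perpendicularity gives ZG at right angles to HZ; with |ZG| = 9.2 on the right of HZ, G = Z + 9.2·(0.99075, -0.13572) = (56.999, 35.967). Then |LG| = |G − L| = 67.398.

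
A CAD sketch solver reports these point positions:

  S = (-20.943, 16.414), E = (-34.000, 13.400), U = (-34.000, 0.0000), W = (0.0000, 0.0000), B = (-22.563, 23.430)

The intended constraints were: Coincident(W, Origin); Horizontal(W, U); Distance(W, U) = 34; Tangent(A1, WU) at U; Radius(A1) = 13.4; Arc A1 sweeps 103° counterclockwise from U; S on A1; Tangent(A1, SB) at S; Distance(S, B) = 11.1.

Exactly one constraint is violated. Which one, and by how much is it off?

Distance(S, B) = 11.1 — off by 3.90.

W = (0.00, 0.00) ✓; W.y = 0.00, U.y = 0.00 ✓; |WU| = 34.00 ✓; ∠(EU, UW) = 90.00° ✓; |EU| = 13.40 ✓; bearing(E→S) − bearing(E→U) = 103.0° ✓; |ES| = 13.40 ✓; ∠(ES, SB) = 90.00° ✓; |SB| = 7.201 ✗.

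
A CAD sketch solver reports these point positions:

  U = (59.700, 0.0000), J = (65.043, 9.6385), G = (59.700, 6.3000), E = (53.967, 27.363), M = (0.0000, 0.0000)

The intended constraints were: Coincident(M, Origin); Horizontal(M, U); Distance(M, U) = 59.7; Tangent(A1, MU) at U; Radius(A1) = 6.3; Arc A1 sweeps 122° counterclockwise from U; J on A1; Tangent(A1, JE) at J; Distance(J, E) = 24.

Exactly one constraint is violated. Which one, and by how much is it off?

Distance(J, E) = 24 — off by 3.10.

M = (0.00, 0.00) ✓; M.y = 0.00, U.y = 0.00 ✓; |MU| = 59.70 ✓; ∠(GU, UM) = 90.00° ✓; |GU| = 6.300 ✓; bearing(G→J) − bearing(G→U) = 122.0° ✓; |GJ| = 6.300 ✓; ∠(GJ, JE) = 90.00° ✓; |JE| = 20.90 ✗.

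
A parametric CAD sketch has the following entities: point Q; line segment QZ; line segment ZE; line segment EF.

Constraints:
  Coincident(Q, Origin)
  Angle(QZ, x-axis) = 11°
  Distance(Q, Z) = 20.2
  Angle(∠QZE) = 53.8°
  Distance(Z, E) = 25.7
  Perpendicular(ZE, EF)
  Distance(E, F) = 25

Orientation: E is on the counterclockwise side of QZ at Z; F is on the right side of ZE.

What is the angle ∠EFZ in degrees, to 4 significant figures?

45.79°

Q is at the origin; QZ runs at 11.0° with length 20.2, so Z = 20.2·(cos 11.0°, sin 11.0°) = (19.83, 3.854). ∠QZE = 53.8°, so ZE runs at 11.0° + (180° − 53.8°) = 137.2° from the x-axis; with |ZE| = 25.7, E = Z + 25.7·(cos 137.2°, sin 137.2°) = (0.9720, 21.32). ZE is perpendicular to EF; with |EF| = 25.0 on the right of ZE, F = E + 25.0·(0.6794, 0.7337) = (17.96, 39.66). Then cos ∠EFZ = FE·FZ / (|FE||FZ|), giving 45.79°.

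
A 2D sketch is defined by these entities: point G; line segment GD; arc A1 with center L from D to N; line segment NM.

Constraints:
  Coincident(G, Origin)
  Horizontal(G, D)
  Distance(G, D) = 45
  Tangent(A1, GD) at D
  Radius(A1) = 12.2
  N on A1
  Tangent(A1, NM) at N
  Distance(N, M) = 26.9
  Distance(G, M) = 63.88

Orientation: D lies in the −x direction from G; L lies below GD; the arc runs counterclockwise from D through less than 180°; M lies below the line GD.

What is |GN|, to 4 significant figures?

58.82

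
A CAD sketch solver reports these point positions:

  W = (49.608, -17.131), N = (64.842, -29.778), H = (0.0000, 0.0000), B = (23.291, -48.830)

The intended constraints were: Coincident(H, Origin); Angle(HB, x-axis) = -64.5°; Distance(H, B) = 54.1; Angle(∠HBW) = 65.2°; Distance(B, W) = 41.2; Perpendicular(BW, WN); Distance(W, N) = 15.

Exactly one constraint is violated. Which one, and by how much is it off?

Distance(W, N) = 15 — off by 4.80.

H = (0.00, 0.00) ✓; HB at -64.50° ✓; |HB| = 54.10 ✓; ∠HBW = 65.20° ✓; |BW| = 41.20 ✓; ∠(BW, WN) = 90.00° ✓; |WN| = 19.80 ✗.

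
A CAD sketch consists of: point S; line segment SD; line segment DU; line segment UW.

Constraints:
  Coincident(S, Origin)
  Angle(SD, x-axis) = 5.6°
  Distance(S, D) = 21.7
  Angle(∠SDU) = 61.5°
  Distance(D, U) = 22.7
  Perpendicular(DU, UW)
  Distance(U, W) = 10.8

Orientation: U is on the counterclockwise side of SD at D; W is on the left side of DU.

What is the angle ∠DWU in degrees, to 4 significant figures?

64.56°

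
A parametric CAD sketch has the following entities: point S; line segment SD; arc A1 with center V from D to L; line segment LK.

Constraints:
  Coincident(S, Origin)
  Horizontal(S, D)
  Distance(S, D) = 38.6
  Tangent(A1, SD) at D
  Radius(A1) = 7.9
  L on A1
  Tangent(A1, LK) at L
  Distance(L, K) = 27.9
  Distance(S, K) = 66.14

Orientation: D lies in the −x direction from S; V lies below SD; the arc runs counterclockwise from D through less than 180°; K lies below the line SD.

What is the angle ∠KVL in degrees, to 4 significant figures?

74.19°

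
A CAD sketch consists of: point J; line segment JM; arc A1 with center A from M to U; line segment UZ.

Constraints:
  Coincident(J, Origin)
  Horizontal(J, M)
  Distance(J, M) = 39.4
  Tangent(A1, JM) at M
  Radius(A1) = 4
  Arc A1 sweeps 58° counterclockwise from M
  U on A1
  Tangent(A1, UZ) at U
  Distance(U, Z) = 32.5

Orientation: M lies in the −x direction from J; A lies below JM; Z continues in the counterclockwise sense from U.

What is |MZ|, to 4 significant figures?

35.94

J is at the origin; J and M share the same y with |JM| = 39.4 and M on the −x side, so M = (-39.40, 0.000). A1 meets JM tangentially, so AM is at right angles to JM, so A = M + (0, -4) = (-39.40, -4.000). On A1, M sits at bearing 90° from A; a 58° counterclockwise sweep puts U at bearing 148°, so U = A + 4.0·(cos 148°, sin 148°) = (-42.79, -1.880). Since A1 is tangent to UZ there, AU ⟂ UZ, so UZ runs along (−sin 148°, cos 148°); with |UZ| = 32.5, Z = (-60.01, -29.44). Then |MZ| = |Z − M| = 35.94.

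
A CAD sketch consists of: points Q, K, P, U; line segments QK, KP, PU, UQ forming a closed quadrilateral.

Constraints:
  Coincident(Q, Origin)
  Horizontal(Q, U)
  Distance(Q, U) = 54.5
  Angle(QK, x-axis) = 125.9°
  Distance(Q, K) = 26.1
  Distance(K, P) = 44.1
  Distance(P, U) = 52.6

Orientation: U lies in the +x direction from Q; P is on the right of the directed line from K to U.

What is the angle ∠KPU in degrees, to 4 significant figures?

97.53°

Q is at the origin; QU is horizontal with |QU| = 54.5 and U in +x, so U = (54.5, 0). QK runs at 125.9° with |QK| = 26.1, so K = (-15.30, 21.14). P is determined by |KP| = 44.1 and |PU| = 52.6 together: it lies at the intersection of circle(K, 44.1) and circle(U, 52.6). With |KU| = 72.94, the foot of the radical line on KU is 30.83 from K and the perpendicular offset is √(44.1² − 30.83²) = 31.53. Taking the right-of-KU solution: P = (5.065, -17.97).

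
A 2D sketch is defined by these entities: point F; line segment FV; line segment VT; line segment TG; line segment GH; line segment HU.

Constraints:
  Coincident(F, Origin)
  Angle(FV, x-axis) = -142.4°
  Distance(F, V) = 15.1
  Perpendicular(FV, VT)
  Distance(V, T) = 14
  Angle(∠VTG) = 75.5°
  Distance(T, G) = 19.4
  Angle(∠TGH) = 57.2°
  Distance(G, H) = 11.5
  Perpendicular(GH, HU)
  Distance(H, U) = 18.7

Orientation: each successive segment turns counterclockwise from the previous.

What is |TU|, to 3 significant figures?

2.59

F is at the origin; FV runs at -142.4° with length 15.1, so V = (-12.0, -9.21). FV ⟂ VT, so VT runs at -52.4°; with |VT| = 14.0, T = (-3.42, -20.3). ∠VTG = 75.5° gives TG at 52.1° from the x-axis; with |TG| = 19.4, G = (8.50, -5.00). ∠TGH = 57.2° gives GH at 175° from the x-axis; with |GH| = 11.5, H = (-2.96, -3.97). GH ⟂ HU, so HU runs at -95.1°; with |HU| = 18.7, U = (-4.62, -22.6). Then |TU| = |U − T| = 2.59.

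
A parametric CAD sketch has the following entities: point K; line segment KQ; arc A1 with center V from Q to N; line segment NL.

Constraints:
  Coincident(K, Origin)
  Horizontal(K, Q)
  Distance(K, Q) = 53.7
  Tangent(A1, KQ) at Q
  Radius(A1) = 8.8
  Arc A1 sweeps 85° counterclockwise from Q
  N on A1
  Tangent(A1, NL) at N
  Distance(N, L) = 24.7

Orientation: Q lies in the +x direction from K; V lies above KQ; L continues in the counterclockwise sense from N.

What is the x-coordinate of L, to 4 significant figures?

64.62

K is at the origin; K and Q share the same y with |KQ| = 53.7 and Q on the +x side, so Q = (53.70, 0.000). The tangent condition forces VQ to be normal to KQ, so V = Q + (0, 8.8) = (53.70, 8.800). On A1, Q sits at bearing -90° from V; an 85° counterclockwise sweep puts N at bearing -5°, so N = V + 8.8·(cos -5°, sin -5°) = (62.47, 8.033). Since A1 is tangent to NL there, VN ⟂ NL, so NL runs along (−sin -5°, cos -5°); with |NL| = 24.7, L = (64.62, 32.64). So L.x = 64.62.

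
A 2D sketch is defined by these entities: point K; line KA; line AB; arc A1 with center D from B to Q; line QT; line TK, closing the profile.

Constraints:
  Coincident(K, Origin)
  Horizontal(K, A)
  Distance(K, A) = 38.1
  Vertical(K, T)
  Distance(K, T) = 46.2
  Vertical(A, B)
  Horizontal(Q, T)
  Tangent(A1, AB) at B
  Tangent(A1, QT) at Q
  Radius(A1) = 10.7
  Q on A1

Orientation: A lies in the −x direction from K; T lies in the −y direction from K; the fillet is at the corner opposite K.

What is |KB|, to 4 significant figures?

52.08

K is at the origin; K and A share the same y with |KA| = 38.1 and A on the −x side, so A = (-38.10, 0.000). K and T share the same x with |KT| = 46.2 and T on the −y side, so T = (0.000, -46.20). The virtual corner opposite K is at (-38.10, -46.20). Tangency of A1 to AB means the radius DB is perpendicular to AB and tangency of A1 to QT means the radius DQ is perpendicular to QT, with radius 10.7, so the center D sits 10.7 in from both sides at D = (-27.40, -35.50). That places the tangent points at B = (-38.10, -35.50) on AB and Q = (-27.40, -46.20) on QT. Then |KB| = |B − K| = 52.08.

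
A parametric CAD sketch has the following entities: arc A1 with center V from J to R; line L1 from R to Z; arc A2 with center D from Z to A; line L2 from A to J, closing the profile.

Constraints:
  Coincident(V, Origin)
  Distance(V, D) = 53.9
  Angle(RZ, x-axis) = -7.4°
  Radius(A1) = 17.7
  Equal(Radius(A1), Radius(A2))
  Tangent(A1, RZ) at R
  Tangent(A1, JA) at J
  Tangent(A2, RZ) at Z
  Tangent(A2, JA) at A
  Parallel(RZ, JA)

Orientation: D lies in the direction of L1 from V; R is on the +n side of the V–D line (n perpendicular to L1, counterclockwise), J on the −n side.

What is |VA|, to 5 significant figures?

56.732

The slot axis is L1's direction at -7.4°, so u = (cos -7.4°, sin -7.4°) = (0.99167, -0.12880) and n = (−sin -7.4°, cos -7.4°) = (0.12880, 0.99167). V is at the origin and D lies 53.9 along u from V, so D = 53.9·u = (53.451, -6.9421). Tangency of A1 to both parallel lines with radius 17.7 puts R and J at V ± 17.7·n: R = (2.2797, 17.553), J = (-2.2797, -17.553). Equal radii place Z and A the same way about D: Z = D + 17.7·n = (55.731, 10.610), A = D − 17.7·n = (51.171, -24.495). Then |VA| = |A − V| = 56.732.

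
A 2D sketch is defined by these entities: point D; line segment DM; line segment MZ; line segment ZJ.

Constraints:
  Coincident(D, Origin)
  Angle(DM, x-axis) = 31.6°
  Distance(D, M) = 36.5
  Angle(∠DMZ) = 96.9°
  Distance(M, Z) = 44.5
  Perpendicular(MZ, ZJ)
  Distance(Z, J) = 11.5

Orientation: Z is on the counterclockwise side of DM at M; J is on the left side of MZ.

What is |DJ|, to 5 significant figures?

54.787

∠DMZ = 96.9°, so MZ runs at 31.6° + (180° − 96.9°) = 114.70° from the x-axis; with |MZ| = 44.5, Z = M + 44.5·(cos 114.70°, sin 114.70°) = (12.493, 59.554). The perpendicularity gives ZJ at right angles to MZ; with |ZJ| = 11.5 on the left of MZ, J = Z + 11.5·(-0.90851, -0.41787) = (2.0451, 54.749). Then |DJ| = |J − D| = 54.787.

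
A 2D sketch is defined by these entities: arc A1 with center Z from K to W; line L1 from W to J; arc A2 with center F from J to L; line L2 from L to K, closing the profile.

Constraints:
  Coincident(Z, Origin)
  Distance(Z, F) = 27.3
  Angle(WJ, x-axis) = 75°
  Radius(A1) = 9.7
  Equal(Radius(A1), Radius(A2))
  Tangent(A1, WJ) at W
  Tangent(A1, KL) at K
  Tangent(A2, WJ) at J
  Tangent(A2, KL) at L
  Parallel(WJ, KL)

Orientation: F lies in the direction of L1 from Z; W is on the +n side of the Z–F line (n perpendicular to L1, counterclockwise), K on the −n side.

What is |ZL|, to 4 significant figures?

28.97

The slot axis is L1's direction at 75.0°, so u = (cos 75.0°, sin 75.0°) = (0.2588, 0.9659) and n = (−sin 75.0°, cos 75.0°) = (-0.9659, 0.2588). Z is at the origin and F lies 27.3 along u from Z, so F = 27.3·u = (7.066, 26.37). Tangency of A1 to both parallel lines with radius 9.7 puts W and K at Z ± 9.7·n: W = (-9.369, 2.511), K = (9.369, -2.511). Equal radii place J and L the same way about F: J = F + 9.7·n = (-2.304, 28.88), L = F − 9.7·n = (16.44, 23.86). Then |ZL| = |L − Z| = 28.97.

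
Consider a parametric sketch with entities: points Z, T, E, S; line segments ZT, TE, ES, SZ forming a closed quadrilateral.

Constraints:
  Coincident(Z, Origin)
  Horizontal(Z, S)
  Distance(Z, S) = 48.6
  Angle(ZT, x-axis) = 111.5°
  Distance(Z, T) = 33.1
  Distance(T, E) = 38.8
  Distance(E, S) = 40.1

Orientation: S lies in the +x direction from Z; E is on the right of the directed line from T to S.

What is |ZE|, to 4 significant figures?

8.789

Checks: |TE| = 38.80 ✓; |ES| = 40.10 ✓.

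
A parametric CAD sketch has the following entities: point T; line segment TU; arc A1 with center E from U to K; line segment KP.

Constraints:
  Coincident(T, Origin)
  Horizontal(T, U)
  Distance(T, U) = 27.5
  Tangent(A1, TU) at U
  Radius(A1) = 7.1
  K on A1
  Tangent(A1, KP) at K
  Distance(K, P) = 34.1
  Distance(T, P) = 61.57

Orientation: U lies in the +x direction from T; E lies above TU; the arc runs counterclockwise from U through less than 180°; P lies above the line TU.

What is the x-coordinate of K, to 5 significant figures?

33.149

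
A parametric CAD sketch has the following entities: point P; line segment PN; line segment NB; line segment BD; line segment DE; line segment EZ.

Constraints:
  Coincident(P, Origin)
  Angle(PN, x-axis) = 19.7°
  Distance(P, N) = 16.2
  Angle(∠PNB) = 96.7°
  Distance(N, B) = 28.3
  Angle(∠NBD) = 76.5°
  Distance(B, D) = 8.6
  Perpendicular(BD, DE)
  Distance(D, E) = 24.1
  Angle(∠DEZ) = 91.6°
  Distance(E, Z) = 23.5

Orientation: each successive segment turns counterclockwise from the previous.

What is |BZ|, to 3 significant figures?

28.9

The perpendicularity gives DE at right angles to BD, so DE runs at -63.5°; with |DE| = 24.1, E = (11.9, 7.63). ∠DEZ = 91.6° gives EZ at 24.9° from the x-axis; with |EZ| = 23.5, Z = (33.3, 17.5). Then |BZ| = |Z − B| = 28.9.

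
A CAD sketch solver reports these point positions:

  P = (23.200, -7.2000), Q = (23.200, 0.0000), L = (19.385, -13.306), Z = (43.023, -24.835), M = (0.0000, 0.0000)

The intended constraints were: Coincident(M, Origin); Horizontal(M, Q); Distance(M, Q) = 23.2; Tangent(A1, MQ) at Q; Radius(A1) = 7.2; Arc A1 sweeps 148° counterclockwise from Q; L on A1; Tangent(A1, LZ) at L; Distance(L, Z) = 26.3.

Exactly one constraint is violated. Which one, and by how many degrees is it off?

Tangent(A1, LZ) at L — off by 6.00°.

M = (0.00, 0.00) ✓; M.y = 0.00, Q.y = 0.00 ✓; |MQ| = 23.20 ✓; ∠(PQ, QM) = 90.00° ✓; |PQ| = 7.200 ✓; bearing(P→L) − bearing(P→Q) = 148.0° ✓; |PL| = 7.200 ✓; ∠(PL, LZ) = 84.00° ✗; |LZ| = 26.30 ✓.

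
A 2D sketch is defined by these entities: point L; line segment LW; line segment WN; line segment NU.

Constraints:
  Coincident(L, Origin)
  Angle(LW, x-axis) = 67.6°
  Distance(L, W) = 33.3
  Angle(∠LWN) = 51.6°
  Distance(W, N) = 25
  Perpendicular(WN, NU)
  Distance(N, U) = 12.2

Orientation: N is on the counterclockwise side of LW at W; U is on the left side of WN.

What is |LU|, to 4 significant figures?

14.55

L is at the origin; LW runs at 67.6° with length 33.3, so W = 33.3·(cos 67.6°, sin 67.6°) = (12.69, 30.79). ∠LWN = 51.6°, so WN runs at 67.6° + (180° − 51.6°) = 196.0° from the x-axis; with |WN| = 25.0, N = W + 25.0·(cos 196.0°, sin 196.0°) = (-11.34, 23.90). WN ⟂ NU; with |NU| = 12.2 on the left of WN, U = N + 12.2·(0.2756, -0.9613) = (-7.979, 12.17). Then |LU| = |U − L| = 14.55.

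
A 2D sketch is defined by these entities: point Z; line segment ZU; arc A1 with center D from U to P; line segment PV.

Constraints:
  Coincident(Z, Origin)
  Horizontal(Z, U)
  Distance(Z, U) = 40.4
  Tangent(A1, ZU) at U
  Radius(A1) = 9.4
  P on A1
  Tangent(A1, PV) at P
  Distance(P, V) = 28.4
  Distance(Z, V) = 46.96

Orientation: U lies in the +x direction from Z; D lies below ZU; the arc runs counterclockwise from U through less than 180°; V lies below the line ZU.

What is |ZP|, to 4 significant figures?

32.22

Z is at the origin; ZU is horizontal with |ZU| = 40.4 and U on the +x side, so U = (40.40, 0.000). Tangency of A1 to ZU means the radius DU is perpendicular to ZU, so D = U + (0, -9.4) = (40.40, -9.400). Since DP ⟂ PV (tangency), |DV| = √(9.4² + 28.4²) = 29.92 regardless of where P sits on A1. So V lies on both circle(Z, 46.96) and circle(D, 29.92); the below-ZU intersection is V = (28.90, -37.02). P is the foot of the tangent from V: P = (31.03, -8.695).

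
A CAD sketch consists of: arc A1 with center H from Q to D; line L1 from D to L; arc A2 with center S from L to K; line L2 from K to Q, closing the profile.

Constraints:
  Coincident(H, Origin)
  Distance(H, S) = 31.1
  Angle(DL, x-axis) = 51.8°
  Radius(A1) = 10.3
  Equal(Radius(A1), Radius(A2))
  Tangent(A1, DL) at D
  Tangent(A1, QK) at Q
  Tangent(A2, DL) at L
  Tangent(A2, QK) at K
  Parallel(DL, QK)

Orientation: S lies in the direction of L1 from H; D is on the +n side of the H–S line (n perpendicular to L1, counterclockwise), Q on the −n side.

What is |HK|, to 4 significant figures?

32.76

The slot axis is L1's direction at 51.8°, so u = (cos 51.8°, sin 51.8°) = (0.6184, 0.7859) and n = (−sin 51.8°, cos 51.8°) = (-0.7859, 0.6184). H is at the origin and S lies 31.1 along u from H, so S = 31.1·u = (19.23, 24.44). Tangency of A1 to both parallel lines with radius 10.3 puts D and Q at H ± 10.3·n: D = (-8.094, 6.370), Q = (8.094, -6.370). Equal radii place L and K the same way about S: L = S + 10.3·n = (11.14, 30.81), K = S − 10.3·n = (27.33, 18.07). Then |HK| = |K − H| = 32.76.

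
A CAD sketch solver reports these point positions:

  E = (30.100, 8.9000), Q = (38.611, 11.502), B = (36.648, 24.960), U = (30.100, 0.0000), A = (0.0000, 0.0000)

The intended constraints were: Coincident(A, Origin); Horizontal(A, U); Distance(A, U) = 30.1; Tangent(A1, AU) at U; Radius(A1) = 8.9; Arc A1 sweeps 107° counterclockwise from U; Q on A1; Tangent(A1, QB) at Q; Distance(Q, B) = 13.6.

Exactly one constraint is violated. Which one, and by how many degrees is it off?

Tangent(A1, QB) at Q — off by 8.70°.

A = (0.00, 0.00) ✓; A.y = 0.00, U.y = 0.00 ✓; |AU| = 30.10 ✓; ∠(EU, UA) = 90.00° ✓; |EU| = 8.900 ✓; bearing(E→Q) − bearing(E→U) = 107.0° ✓; |EQ| = 8.900 ✓; ∠(EQ, QB) = 98.70° ✗; |QB| = 13.60 ✓.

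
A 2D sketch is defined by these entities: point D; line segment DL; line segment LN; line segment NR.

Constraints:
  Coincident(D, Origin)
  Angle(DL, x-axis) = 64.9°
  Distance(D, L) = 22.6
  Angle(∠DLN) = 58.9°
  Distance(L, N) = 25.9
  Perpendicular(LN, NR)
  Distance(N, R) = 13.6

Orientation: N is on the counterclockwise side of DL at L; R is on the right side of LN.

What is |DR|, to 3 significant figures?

35.9

D is at the origin; DL runs at 64.9° with length 22.6, so L = 22.6·(cos 64.9°, sin 64.9°) = (9.59, 20.5). ∠DLN = 58.9°, so LN runs at 64.9° + (180° − 58.9°) = 186° from the x-axis; with |LN| = 25.9, N = L + 25.9·(cos 186°, sin 186°) = (-16.2, 17.8). The perpendicularity gives NR at right angles to LN; with |NR| = 13.6 on the right of LN, R = N + 13.6·(-0.105, 0.995) = (-17.6, 31.3). Then |DR| = |R − D| = 35.9.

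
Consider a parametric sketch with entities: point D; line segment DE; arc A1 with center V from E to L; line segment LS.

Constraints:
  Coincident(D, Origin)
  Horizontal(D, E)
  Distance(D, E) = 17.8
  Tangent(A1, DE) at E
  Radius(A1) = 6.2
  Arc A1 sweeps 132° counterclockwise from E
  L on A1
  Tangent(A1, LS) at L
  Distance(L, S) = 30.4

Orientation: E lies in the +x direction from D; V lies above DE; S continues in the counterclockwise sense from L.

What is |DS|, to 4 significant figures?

33.00

D is at the origin; DE is horizontal with |DE| = 17.8 and E on the +x side, so E = (17.80, 0.000). Tangency of A1 to DE means the radius VE is perpendicular to DE, so V = E + (0, 6.2) = (17.80, 6.200). On A1, E sits at bearing -90° from V; a 132° counterclockwise sweep puts L at bearing 42°, so L = V + 6.2·(cos 42°, sin 42°) = (22.41, 10.35). Tangency of A1 to LS means the radius VL is perpendicular to LS, so LS runs along (−sin 42°, cos 42°); with |LS| = 30.4, S = (2.066, 32.94). Then |DS| = |S − D| = 33.00.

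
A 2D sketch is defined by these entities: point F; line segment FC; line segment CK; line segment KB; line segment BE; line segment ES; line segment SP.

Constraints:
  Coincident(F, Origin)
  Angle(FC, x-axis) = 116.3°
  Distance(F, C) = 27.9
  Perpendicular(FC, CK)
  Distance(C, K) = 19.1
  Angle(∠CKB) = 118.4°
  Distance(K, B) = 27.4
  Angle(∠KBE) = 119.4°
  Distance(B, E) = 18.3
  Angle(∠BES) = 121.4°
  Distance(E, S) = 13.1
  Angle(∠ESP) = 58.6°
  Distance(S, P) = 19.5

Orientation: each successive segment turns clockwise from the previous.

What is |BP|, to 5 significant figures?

12.517

F is at the origin; FC runs at 116.3° with length 27.9, so C = (-12.362, 25.012). The perpendicularity gives CK at right angles to FC, so CK runs at 26.300°; with |CK| = 19.1, K = (4.7612, 33.475). ∠CKB = 118.4° gives KB at -35.300° from the x-axis; with |KB| = 27.4, B = (27.123, 17.641). ∠KBE = 119.4° gives BE at -95.900° from the x-axis; with |BE| = 18.3, E = (25.242, -0.56173). ∠BES = 121.4° gives ES at -154.50° from the x-axis; with |ES| = 13.1, S = (13.418, -6.2014). ∠ESP = 58.6° gives SP at 84.100° from the x-axis; with |SP| = 19.5, P = (15.423, 13.195). Then |BP| = |P − B| = 12.517.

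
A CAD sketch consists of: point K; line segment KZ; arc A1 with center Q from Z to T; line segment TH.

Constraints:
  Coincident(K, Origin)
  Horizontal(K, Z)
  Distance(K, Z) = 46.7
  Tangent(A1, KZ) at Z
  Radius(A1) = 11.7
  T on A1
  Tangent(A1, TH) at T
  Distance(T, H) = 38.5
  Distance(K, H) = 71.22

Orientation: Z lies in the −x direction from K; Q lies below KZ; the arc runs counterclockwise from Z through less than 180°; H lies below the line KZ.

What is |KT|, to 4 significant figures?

59.84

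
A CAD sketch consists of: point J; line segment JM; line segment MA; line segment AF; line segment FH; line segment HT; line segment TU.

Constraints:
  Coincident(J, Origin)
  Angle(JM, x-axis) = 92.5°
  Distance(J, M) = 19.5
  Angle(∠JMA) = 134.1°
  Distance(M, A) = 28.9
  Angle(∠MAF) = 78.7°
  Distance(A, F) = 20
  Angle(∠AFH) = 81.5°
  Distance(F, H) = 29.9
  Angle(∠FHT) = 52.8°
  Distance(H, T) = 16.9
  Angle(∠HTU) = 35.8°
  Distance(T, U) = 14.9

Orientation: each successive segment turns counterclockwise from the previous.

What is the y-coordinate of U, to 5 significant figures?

12.625

J is at the origin; JM runs at 92.5° with length 19.5, so M = (-0.85058, 19.481). ∠JMA = 134.1° gives MA at 138.40° from the x-axis; with |MA| = 28.9, A = (-22.462, 38.669). ∠MAF = 78.7° gives AF at -120.30° from the x-axis; with |AF| = 20.0, F = (-32.552, 21.401). ∠AFH = 81.5° gives FH at -21.800° from the x-axis; with |FH| = 29.9, H = (-4.7908, 10.297). ∠FHT = 52.8° gives HT at 105.40° from the x-axis; with |HT| = 16.9, T = (-9.2787, 26.590). ∠HTU = 35.8° gives TU at -110.40° from the x-axis; with |TU| = 14.9, U = (-14.472, 12.625). So U.y = 12.625.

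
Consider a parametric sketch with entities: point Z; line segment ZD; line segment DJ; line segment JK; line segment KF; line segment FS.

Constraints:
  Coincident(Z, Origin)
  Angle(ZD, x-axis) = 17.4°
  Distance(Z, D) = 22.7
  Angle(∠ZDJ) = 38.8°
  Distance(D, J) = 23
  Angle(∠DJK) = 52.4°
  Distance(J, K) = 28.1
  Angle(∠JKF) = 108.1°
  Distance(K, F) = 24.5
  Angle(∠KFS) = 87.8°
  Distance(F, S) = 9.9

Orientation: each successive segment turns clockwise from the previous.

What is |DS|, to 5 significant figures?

14.432

Z is at the origin; ZD runs at 17.4° with length 22.7, so D = (21.661, 6.7882). ∠ZDJ = 38.8° gives DJ at -123.80° from the x-axis; with |DJ| = 23.0, J = (8.8665, -12.324). ∠DJK = 52.4° gives JK at 108.60° from the x-axis; with |JK| = 28.1, K = (-0.096300, 14.308). ∠JKF = 108.1° gives KF at 36.700° from the x-axis; with |KF| = 24.5, F = (19.547, 28.950). ∠KFS = 87.8° gives FS at -55.500° from the x-axis; with |FS| = 9.9, S = (25.155, 20.791). Then |DS| = |S − D| = 14.432.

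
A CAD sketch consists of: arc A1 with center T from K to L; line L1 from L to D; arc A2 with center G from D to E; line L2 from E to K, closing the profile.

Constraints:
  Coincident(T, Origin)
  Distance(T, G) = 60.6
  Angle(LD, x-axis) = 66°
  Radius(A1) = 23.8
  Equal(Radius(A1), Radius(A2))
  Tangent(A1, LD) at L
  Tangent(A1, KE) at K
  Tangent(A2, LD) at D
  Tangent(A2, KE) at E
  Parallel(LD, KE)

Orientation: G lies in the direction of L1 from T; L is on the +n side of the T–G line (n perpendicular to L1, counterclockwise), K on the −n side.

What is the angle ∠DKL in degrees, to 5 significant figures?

51.851°

The slot axis is L1's direction at 66.0°, so u = (cos 66.0°, sin 66.0°) = (0.40674, 0.91355) and n = (−sin 66.0°, cos 66.0°) = (-0.91355, 0.40674). T is at the origin and G lies 60.6 along u from T, so G = 60.6·u = (24.648, 55.361). Tangency of A1 to both parallel lines with radius 23.8 puts L and K at T ± 23.8·n: L = (-21.742, 9.6803), K = (21.742, -9.6803). Equal radii place D and E the same way about G: D = G + 23.8·n = (2.9059, 65.041), E = G − 23.8·n = (46.391, 45.681). Then cos ∠DKL = KD·KL / (|KD||KL|), giving 51.851°.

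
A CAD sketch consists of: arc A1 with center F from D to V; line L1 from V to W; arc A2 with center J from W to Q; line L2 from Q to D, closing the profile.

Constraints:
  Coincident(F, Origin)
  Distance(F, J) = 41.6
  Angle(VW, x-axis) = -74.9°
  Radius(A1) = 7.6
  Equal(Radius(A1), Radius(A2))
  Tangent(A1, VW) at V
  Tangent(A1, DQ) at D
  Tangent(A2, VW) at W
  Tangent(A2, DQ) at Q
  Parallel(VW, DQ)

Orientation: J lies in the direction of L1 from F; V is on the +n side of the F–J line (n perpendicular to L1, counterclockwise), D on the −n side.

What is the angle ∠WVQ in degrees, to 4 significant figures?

20.07°

Tangency of A1 to both parallel lines with radius 7.6 puts V and D at F ± 7.6·n: V = (7.338, 1.980), D = (-7.338, -1.980). Equal radii place W and Q the same way about J: W = J + 7.6·n = (18.17, -38.18), Q = J − 7.6·n = (3.499, -42.14). Then cos ∠WVQ = VW·VQ / (|VW||VQ|), giving 20.07°.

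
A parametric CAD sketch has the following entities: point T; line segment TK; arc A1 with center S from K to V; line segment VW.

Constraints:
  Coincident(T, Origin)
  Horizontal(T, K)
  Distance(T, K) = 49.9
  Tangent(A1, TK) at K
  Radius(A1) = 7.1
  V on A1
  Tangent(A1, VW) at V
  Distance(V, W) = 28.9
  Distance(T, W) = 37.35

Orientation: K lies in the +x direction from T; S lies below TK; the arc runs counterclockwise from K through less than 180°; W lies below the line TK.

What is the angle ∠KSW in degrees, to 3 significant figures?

129°

Checks: |SV| = 7.100 ✓; ∠(SV, VW) = 90.00° ✓; |VW| = 28.90 ✓; |TW| = 37.35 ✓.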